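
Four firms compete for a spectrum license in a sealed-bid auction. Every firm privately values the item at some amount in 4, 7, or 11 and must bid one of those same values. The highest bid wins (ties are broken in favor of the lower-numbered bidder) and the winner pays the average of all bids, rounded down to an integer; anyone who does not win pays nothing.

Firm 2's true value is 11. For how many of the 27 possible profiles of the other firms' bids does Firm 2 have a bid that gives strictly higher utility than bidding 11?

4

Others bid (4, 4, 4): truth gives 6; bid 7 gives 7 > 6. Violating.
Others bid (4, 4, 7): truth gives 5; bid 7 gives 6 > 5. Violating.
Others bid (4, 7, 4): truth gives 5; bid 7 gives 6 > 5. Violating.
Others bid (4, 7, 7): truth gives 4; bid 7 gives 5 > 4. Violating.
Others bid (4, 4, 11): truth gives 4; no alternative beats it.
Others bid (4, 7, 11): truth gives 3; no alternative beats it.
(Checking all 27 profiles: 4 have a profitable deviation, 23 do not.)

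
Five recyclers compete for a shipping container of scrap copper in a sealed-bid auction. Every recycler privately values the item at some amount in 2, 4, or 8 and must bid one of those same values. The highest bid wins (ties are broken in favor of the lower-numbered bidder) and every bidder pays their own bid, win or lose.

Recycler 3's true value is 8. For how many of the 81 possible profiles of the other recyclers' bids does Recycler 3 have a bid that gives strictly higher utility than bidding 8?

Others bid (2, 2, 2, 2): truth gives 0; bid 4 gives 4 > 0. Violating.
Others bid (2, 2, 2, 4): truth gives 0; bid 4 gives 4 > 0. Violating.
Others bid (2, 2, 4, 2): truth gives 0; bid 4 gives 4 > 0. Violating.
Others bid (2, 2, 4, 4): truth gives 0; bid 4 gives 4 > 0. Violating.
Others bid (2, 2, 2, 8): truth gives 0; no alternative beats it.
Others bid (2, 2, 4, 8): truth gives 0; no alternative beats it.
(Checking all 81 profiles: 49 have a profitable deviation, 32 do not.)

49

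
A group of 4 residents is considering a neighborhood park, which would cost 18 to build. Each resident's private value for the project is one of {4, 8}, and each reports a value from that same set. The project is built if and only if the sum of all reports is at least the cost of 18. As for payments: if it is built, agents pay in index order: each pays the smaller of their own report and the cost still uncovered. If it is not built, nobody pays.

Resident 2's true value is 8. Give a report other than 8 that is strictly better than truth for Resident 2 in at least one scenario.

4

Suppose Resident 1 reports 4, Resident 3 reports 4 and Resident 4 reports 8.
Report 8: project built, pays 8, utility 8 - 8 = 0.
Report 4: project built, pays 4, utility 8 - 4 = 4.
So reporting 4 beats truth here (4 > 0).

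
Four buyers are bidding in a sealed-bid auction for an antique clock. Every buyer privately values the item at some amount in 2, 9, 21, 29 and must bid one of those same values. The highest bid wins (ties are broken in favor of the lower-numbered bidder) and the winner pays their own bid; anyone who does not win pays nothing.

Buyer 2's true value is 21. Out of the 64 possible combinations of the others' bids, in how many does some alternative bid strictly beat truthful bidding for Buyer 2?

4

Others bid (2, 2, 2): truth gives 0; bid 9 gives 12 > 0. Violating.
Others bid (2, 2, 9): truth gives 0; bid 9 gives 12 > 0. Violating.
Others bid (2, 9, 2): truth gives 0; bid 9 gives 12 > 0. Violating.
Others bid (2, 9, 9): truth gives 0; bid 9 gives 12 > 0. Violating.
Others bid (2, 2, 21): truth gives 0; no alternative beats it.
Others bid (2, 2, 29): truth gives 0; no alternative beats it.
(Checking all 64 profiles: 4 have a profitable deviation, 60 do not.)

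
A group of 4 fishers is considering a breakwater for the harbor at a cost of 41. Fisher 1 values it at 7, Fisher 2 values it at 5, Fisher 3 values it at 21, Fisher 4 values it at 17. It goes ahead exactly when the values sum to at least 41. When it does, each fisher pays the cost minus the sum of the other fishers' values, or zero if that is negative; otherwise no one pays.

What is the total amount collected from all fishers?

Total value 50 ≥ cost 41, so it is built.
Fisher 1: others sum to 43; max(0, 41 - 43) = 0.
Fisher 2: others sum to 45; max(0, 41 - 45) = 0.
Fisher 3: others sum to 29; max(0, 41 - 29) = 12.
Fisher 4: others sum to 33; max(0, 41 - 33) = 8.
Total collected = 0 + 0 + 12 + 8 = 20.

20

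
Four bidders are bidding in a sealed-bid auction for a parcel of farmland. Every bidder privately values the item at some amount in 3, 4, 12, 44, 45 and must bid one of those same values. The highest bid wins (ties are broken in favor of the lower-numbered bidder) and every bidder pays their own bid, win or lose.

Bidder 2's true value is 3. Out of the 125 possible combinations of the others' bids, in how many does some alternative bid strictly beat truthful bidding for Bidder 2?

4

Others bid (3, 3, 3): truth gives -3; bid 4 gives -1 > -3. Violating.
Others bid (3, 3, 4): truth gives -3; bid 4 gives -1 > -3. Violating.
Others bid (3, 4, 3): truth gives -3; bid 4 gives -1 > -3. Violating.
Others bid (3, 4, 4): truth gives -3; bid 4 gives -1 > -3. Violating.
Others bid (3, 3, 12): truth gives -3; no alternative beats it.
Others bid (3, 3, 44): truth gives -3; no alternative beats it.
(Checking all 125 profiles: 4 have a profitable deviation, 121 do not.)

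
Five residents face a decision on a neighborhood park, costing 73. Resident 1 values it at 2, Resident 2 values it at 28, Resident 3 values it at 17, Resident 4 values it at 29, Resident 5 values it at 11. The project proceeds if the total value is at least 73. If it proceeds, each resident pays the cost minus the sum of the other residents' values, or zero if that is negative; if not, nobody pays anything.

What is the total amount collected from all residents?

Total value 87 ≥ cost 73, so it is built.
Resident 1: others sum to 85; max(0, 73 - 85) = 0.
Resident 2: others sum to 59; max(0, 73 - 59) = 14.
Resident 3: others sum to 70; max(0, 73 - 70) = 3.
Resident 4: others sum to 58; max(0, 73 - 58) = 15.
Resident 5: others sum to 76; max(0, 73 - 76) = 0.
Total collected = 0 + 14 + 3 + 15 + 0 = 32.

32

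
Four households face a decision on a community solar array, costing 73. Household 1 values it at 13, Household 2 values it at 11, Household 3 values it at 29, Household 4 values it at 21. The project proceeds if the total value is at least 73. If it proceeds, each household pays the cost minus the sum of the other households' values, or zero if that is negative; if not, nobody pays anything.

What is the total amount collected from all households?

Total value 74 ≥ cost 73, so it is built.
Household 1: others sum to 61; max(0, 73 - 61) = 12.
Household 2: others sum to 63; max(0, 73 - 63) = 10.
Household 3: others sum to 45; max(0, 73 - 45) = 28.
Household 4: others sum to 53; max(0, 73 - 53) = 20.
Total collected = 12 + 10 + 28 + 20 = 70.

70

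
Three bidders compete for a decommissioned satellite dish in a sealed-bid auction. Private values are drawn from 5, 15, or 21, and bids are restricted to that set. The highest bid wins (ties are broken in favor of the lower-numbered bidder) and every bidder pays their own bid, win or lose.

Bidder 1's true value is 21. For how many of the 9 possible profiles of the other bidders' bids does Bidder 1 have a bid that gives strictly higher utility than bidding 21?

4

Others bid (5, 5): truth gives 0; bid 5 gives 16 > 0. Violating.
Others bid (5, 15): truth gives 0; bid 15 gives 6 > 0. Violating.
Others bid (15, 5): truth gives 0; bid 15 gives 6 > 0. Violating.
Others bid (15, 15): truth gives 0; bid 15 gives 6 > 0. Violating.
Others bid (5, 21): truth gives 0; no alternative beats it.
Others bid (15, 21): truth gives 0; no alternative beats it.
(Checking all 9 profiles: 4 have a profitable deviation, 5 do not.)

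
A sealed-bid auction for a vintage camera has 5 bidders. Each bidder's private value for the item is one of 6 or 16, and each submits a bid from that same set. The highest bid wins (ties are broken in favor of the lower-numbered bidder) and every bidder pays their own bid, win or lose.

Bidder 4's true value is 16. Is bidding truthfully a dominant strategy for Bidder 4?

Consider the case where Bidder 1 bids 6, Bidder 2 bids 6, Bidder 3 bids 16 and Bidder 5 bids 6.
Truthful bid 16: loses but pays 16, utility -16.
Bid 6 instead: loses but pays 6, utility -6.
Since -6 > -16, bidding 6 is strictly better here, so truthful bidding is not dominant.

No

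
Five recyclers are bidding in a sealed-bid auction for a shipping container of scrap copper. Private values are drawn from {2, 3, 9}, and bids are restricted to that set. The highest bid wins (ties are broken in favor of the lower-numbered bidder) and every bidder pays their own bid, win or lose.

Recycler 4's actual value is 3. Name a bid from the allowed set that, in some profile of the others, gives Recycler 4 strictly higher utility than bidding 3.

Suppose Recycler 1 bids 2, Recycler 2 bids 2, Recycler 3 bids 2 and Recycler 5 bids 9.
Bid 3: loses but pays 3, utility -3.
Bid 2: loses but pays 2, utility -2.
So bidding 2 beats truth here (-2 > -3).

2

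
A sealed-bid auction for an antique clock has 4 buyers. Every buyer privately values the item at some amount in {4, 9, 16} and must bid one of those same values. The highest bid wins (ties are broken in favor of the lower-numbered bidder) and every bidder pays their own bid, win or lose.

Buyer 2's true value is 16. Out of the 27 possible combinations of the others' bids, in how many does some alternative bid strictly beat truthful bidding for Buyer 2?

Others bid (4, 4, 4): truth gives 0; bid 9 gives 7 > 0. Violating.
Others bid (4, 4, 9): truth gives 0; bid 9 gives 7 > 0. Violating.
Others bid (4, 9, 4): truth gives 0; bid 9 gives 7 > 0. Violating.
Others bid (4, 9, 9): truth gives 0; bid 9 gives 7 > 0. Violating.
Others bid (4, 4, 16): truth gives 0; no alternative beats it.
Others bid (4, 9, 16): truth gives 0; no alternative beats it.
(Checking all 27 profiles: 13 have a profitable deviation, 14 do not.)

13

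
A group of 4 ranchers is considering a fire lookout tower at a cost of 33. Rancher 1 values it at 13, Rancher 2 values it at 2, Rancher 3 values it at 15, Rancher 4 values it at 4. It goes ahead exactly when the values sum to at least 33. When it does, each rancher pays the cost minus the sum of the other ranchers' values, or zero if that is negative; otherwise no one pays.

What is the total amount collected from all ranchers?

Total value 34 ≥ cost 33, so it is built.
Rancher 1: others sum to 21; max(0, 33 - 21) = 12.
Rancher 2: others sum to 32; max(0, 33 - 32) = 1.
Rancher 3: others sum to 19; max(0, 33 - 19) = 14.
Rancher 4: others sum to 30; max(0, 33 - 30) = 3.
Total collected = 12 + 1 + 14 + 3 = 30.

30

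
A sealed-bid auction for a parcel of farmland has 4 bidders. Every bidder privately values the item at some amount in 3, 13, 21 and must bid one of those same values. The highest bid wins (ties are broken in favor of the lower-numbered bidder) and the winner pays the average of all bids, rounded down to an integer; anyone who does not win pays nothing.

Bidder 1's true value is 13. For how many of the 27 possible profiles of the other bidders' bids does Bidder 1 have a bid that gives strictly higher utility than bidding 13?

Others bid (3, 3, 3): truth gives 8; bid 3 gives 10 > 8. Violating.
Others bid (3, 3, 21): truth gives 0; bid 21 gives 1 > 0. Violating.
Others bid (3, 21, 3): truth gives 0; bid 21 gives 1 > 0. Violating.
Others bid (21, 3, 3): truth gives 0; bid 21 gives 1 > 0. Violating.
Others bid (3, 3, 13): truth gives 5; no alternative beats it.
Others bid (3, 13, 3): truth gives 5; no alternative beats it.
(Checking all 27 profiles: 4 have a profitable deviation, 23 do not.)

4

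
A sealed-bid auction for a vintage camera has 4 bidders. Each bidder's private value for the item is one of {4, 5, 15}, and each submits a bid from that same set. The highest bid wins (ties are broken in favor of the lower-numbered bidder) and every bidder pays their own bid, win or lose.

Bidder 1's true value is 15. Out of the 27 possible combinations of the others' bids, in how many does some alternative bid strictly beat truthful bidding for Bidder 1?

8

Others bid (4, 4, 4): truth gives 0; bid 4 gives 11 > 0. Violating.
Others bid (4, 4, 5): truth gives 0; bid 5 gives 10 > 0. Violating.
Others bid (4, 5, 4): truth gives 0; bid 5 gives 10 > 0. Violating.
Others bid (4, 5, 5): truth gives 0; bid 5 gives 10 > 0. Violating.
Others bid (4, 4, 15): truth gives 0; no alternative beats it.
Others bid (4, 5, 15): truth gives 0; no alternative beats it.
(Checking all 27 profiles: 8 have a profitable deviation, 19 do not.)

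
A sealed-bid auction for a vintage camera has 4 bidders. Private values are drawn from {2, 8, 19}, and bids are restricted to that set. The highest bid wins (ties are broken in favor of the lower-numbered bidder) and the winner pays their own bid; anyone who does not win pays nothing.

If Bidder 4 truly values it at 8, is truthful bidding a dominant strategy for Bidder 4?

Yes

Check each profile of the others' bids and compare truth against every alternative bid.
Others bid (2, 2, 2): truth gives 0, best alternative gives 0.
Others bid (2, 2, 8): truth gives 0, best alternative gives 0.
Others bid (2, 2, 19): truth gives 0, best alternative gives 0.
Others bid (2, 8, 2): truth gives 0, best alternative gives 0.
Others bid (2, 8, 8): truth gives 0, best alternative gives 0.
Others bid (2, 8, 19): truth gives 0, best alternative gives 0.
(Remaining 21 profiles checked similarly; truth is weakly best in each.)
In every case the truthful bid is at least as good as any alternative, so it is a dominant strategy.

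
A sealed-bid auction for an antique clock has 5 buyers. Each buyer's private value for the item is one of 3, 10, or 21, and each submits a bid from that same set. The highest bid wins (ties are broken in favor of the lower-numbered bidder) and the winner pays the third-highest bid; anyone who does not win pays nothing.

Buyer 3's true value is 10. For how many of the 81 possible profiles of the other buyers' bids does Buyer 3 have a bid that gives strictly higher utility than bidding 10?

4

Others bid (3, 3, 3, 21): truth gives 0; bid 21 gives 7 > 0. Violating.
Others bid (3, 3, 21, 3): truth gives 0; bid 21 gives 7 > 0. Violating.
Others bid (3, 10, 3, 3): truth gives 0; bid 21 gives 7 > 0. Violating.
Others bid (10, 3, 3, 3): truth gives 0; bid 21 gives 7 > 0. Violating.
Others bid (3, 3, 3, 3): truth gives 7; no alternative beats it.
Others bid (3, 3, 3, 10): truth gives 7; no alternative beats it.
(Checking all 81 profiles: 4 have a profitable deviation, 77 do not.)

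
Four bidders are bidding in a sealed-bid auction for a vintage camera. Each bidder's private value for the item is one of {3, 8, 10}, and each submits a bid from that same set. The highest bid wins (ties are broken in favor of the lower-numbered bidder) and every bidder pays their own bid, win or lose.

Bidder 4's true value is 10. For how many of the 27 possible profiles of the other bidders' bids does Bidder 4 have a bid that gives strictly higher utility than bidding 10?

20

Others bid (3, 3, 3): truth gives 0; bid 8 gives 2 > 0. Violating.
Others bid (3, 3, 10): truth gives -10; bid 3 gives -3 > -10. Violating.
Others bid (3, 8, 10): truth gives -10; bid 3 gives -3 > -10. Violating.
Others bid (3, 10, 3): truth gives -10; bid 3 gives -3 > -10. Violating.
Others bid (3, 3, 8): truth gives 0; no alternative beats it.
Others bid (3, 8, 3): truth gives 0; no alternative beats it.
(Checking all 27 profiles: 20 have a profitable deviation, 7 do not.)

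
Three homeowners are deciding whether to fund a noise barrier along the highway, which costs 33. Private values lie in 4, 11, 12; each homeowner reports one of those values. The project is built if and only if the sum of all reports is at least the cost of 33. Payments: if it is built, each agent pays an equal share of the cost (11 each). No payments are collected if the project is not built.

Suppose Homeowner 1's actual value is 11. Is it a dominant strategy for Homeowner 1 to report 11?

Check each profile of the others' reports and compare truth against every alternative report.
Others report (4, 4): truth gives 0, best alternative gives 0.
Others report (4, 11): truth gives 0, best alternative gives 0.
Others report (4, 12): truth gives 0, best alternative gives 0.
Others report (11, 4): truth gives 0, best alternative gives 0.
Others report (11, 11): truth gives 0, best alternative gives 0.
Others report (11, 12): truth gives 0, best alternative gives 0.
(Remaining 3 profiles checked similarly; truth is weakly best in each.)
In every case the truthful report is at least as good as any alternative, so it is a dominant strategy.

Yes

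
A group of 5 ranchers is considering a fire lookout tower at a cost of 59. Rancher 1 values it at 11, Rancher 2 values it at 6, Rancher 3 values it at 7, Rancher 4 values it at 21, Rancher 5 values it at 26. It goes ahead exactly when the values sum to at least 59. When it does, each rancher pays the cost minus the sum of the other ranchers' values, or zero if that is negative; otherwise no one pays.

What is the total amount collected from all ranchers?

Total value 71 ≥ cost 59, so it is built.
Rancher 1: others sum to 60; max(0, 59 - 60) = 0.
Rancher 2: others sum to 65; max(0, 59 - 65) = 0.
Rancher 3: others sum to 64; max(0, 59 - 64) = 0.
Rancher 4: others sum to 50; max(0, 59 - 50) = 9.
Rancher 5: others sum to 45; max(0, 59 - 45) = 14.
Total collected = 0 + 0 + 0 + 9 + 14 = 23.

23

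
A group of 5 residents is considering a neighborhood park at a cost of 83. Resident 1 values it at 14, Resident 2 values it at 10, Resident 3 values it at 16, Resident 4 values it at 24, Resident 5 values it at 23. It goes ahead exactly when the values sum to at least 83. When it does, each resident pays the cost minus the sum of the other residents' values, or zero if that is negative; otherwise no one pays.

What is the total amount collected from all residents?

67

Total value 87 ≥ cost 83, so it is built.
Resident 1: others sum to 73; max(0, 83 - 73) = 10.
Resident 2: others sum to 77; max(0, 83 - 77) = 6.
Resident 3: others sum to 71; max(0, 83 - 71) = 12.
Resident 4: others sum to 63; max(0, 83 - 63) = 20.
Resident 5: others sum to 64; max(0, 83 - 64) = 19.
Total collected = 10 + 6 + 12 + 20 + 19 = 67.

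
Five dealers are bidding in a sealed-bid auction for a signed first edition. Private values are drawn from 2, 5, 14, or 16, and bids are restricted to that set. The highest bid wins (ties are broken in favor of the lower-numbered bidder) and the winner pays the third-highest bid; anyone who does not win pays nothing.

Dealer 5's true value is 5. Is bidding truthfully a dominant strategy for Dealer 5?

Consider the case where Dealer 1 bids 2, Dealer 2 bids 2, Dealer 3 bids 2 and Dealer 4 bids 5.
Truthful bid 5: loses, pays 0, utility 0.
Bid 14 instead: wins, pays 2, utility 5 - 2 = 3.
Since 3 > 0, bidding 14 is strictly better here, so truthful bidding is not dominant.

No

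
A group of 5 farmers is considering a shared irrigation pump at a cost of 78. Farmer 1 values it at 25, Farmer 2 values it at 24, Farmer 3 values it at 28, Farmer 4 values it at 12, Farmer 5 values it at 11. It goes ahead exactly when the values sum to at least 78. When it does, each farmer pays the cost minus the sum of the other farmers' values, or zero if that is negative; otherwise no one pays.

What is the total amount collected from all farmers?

Total value 100 ≥ cost 78, so it is built.
Farmer 1: others sum to 75; max(0, 78 - 75) = 3.
Farmer 2: others sum to 76; max(0, 78 - 76) = 2.
Farmer 3: others sum to 72; max(0, 78 - 72) = 6.
Farmer 4: others sum to 88; max(0, 78 - 88) = 0.
Farmer 5: others sum to 89; max(0, 78 - 89) = 0.
Total collected = 3 + 2 + 6 + 0 + 0 = 11.

11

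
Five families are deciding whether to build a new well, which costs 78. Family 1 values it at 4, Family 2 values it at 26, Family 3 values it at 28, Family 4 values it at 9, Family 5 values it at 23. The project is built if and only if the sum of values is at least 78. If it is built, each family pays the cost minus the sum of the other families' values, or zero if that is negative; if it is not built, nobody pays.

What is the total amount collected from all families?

Total value 90 ≥ cost 78, so it is built.
Family 1: others sum to 86; max(0, 78 - 86) = 0.
Family 2: others sum to 64; max(0, 78 - 64) = 14.
Family 3: others sum to 62; max(0, 78 - 62) = 16.
Family 4: others sum to 81; max(0, 78 - 81) = 0.
Family 5: others sum to 67; max(0, 78 - 67) = 11.
Total collected = 0 + 14 + 16 + 0 + 11 = 41.

41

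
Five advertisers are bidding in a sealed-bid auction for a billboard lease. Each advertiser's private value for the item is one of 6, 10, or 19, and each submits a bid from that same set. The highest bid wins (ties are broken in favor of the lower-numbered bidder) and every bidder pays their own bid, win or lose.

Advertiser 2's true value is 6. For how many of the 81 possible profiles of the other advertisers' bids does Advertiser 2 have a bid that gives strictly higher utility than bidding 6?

Others bid (6, 6, 6, 6): truth gives -6; bid 10 gives -4 > -6. Violating.
Others bid (6, 6, 6, 10): truth gives -6; bid 10 gives -4 > -6. Violating.
Others bid (6, 6, 10, 6): truth gives -6; bid 10 gives -4 > -6. Violating.
Others bid (6, 6, 10, 10): truth gives -6; bid 10 gives -4 > -6. Violating.
Others bid (6, 6, 6, 19): truth gives -6; no alternative beats it.
Others bid (6, 6, 10, 19): truth gives -6; no alternative beats it.
(Checking all 81 profiles: 8 have a profitable deviation, 73 do not.)

8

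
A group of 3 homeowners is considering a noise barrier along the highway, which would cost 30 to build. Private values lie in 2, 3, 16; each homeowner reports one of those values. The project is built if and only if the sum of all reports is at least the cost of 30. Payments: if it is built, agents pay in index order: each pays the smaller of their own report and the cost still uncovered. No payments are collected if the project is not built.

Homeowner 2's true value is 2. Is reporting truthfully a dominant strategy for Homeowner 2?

Check each profile of the others' reports and compare truth against every alternative report.
Others report (16, 16): truth gives 0, best alternative gives -1.
Others report (2, 2): truth gives 0, best alternative gives 0.
Others report (2, 3): truth gives 0, best alternative gives 0.
Others report (2, 16): truth gives 0, best alternative gives 0.
Others report (3, 2): truth gives 0, best alternative gives 0.
Others report (3, 3): truth gives 0, best alternative gives 0.
(Remaining 3 profiles checked similarly; truth is weakly best in each.)
In every case the truthful report is at least as good as any alternative, so it is a dominant strategy.

Yes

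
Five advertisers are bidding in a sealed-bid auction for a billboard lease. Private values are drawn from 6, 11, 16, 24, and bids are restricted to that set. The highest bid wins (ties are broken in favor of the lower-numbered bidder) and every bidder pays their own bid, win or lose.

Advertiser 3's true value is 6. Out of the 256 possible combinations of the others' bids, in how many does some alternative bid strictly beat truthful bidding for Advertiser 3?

4

Others bid (6, 6, 6, 6): truth gives -6; bid 11 gives -5 > -6. Violating.
Others bid (6, 6, 6, 11): truth gives -6; bid 11 gives -5 > -6. Violating.
Others bid (6, 6, 11, 6): truth gives -6; bid 11 gives -5 > -6. Violating.
Others bid (6, 6, 11, 11): truth gives -6; bid 11 gives -5 > -6. Violating.
Others bid (6, 6, 6, 16): truth gives -6; no alternative beats it.
Others bid (6, 6, 6, 24): truth gives -6; no alternative beats it.
(Checking all 256 profiles: 4 have a profitable deviation, 252 do not.)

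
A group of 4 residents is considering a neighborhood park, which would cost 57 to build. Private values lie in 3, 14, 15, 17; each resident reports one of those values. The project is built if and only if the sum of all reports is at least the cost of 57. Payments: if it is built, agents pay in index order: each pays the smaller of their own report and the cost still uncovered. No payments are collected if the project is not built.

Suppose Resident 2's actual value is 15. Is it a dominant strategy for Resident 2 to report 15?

Consider the case where Resident 1 reports 14, Resident 3 reports 14 and Resident 4 reports 15.
Truthful report 15: project built, pays 15, utility 15 - 15 = 0.
Report 14 instead: project built, pays 14, utility 15 - 14 = 1.
Since 1 > 0, reporting 14 is strictly better here, so truthful reporting is not dominant.

No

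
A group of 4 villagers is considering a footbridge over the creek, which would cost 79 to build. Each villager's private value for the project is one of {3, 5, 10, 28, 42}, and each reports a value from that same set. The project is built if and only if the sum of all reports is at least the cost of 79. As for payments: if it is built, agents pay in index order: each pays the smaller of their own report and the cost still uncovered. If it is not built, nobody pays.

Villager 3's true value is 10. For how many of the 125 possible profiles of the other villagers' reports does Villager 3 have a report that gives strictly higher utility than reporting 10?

24

Others report (3, 42, 42): truth gives 0; report 3 gives 7 > 0. Violating.
Others report (5, 28, 42): truth gives 0; report 5 gives 5 > 0. Violating.
Others report (5, 42, 28): truth gives 0; report 5 gives 5 > 0. Violating.
Others report (5, 42, 42): truth gives 0; report 3 gives 7 > 0. Violating.
Others report (3, 3, 3): truth gives 0; no alternative beats it.
Others report (3, 3, 5): truth gives 0; no alternative beats it.
(Checking all 125 profiles: 24 have a profitable deviation, 101 do not.)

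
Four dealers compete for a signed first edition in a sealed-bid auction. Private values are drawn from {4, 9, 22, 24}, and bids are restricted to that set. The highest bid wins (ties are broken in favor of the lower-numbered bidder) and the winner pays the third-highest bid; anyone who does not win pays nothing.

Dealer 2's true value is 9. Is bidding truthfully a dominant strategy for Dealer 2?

No

Consider the case where Dealer 1 bids 4, Dealer 3 bids 4 and Dealer 4 bids 22.
Truthful bid 9: loses, pays 0, utility 0.
Bid 22 instead: wins, pays 4, utility 9 - 4 = 5.
Since 5 > 0, bidding 22 is strictly better here, so truthful bidding is not dominant.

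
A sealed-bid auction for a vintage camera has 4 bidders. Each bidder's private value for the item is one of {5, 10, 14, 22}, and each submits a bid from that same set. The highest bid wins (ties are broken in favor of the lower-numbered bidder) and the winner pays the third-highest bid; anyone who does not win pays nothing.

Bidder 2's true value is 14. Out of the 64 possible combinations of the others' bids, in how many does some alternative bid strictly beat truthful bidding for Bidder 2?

Others bid (5, 5, 22): truth gives 0; bid 22 gives 9 > 0. Violating.
Others bid (5, 10, 22): truth gives 0; bid 22 gives 4 > 0. Violating.
Others bid (5, 22, 5): truth gives 0; bid 22 gives 9 > 0. Violating.
Others bid (5, 22, 10): truth gives 0; bid 22 gives 4 > 0. Violating.
Others bid (5, 5, 5): truth gives 9; no alternative beats it.
Others bid (5, 5, 10): truth gives 9; no alternative beats it.
(Checking all 64 profiles: 12 have a profitable deviation, 52 do not.)

12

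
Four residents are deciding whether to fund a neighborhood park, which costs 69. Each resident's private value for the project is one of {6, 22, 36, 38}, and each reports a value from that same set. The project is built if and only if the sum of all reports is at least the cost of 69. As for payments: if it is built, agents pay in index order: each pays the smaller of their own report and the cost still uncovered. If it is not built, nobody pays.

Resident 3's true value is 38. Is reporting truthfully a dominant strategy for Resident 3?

Consider the case where Resident 1 reports 6, Resident 2 reports 6 and Resident 4 reports 22.
Truthful report 38: project built, pays 38, utility 38 - 38 = 0.
Report 36 instead: project built, pays 36, utility 38 - 36 = 2.
Since 2 > 0, reporting 36 is strictly better here, so truthful reporting is not dominant.

No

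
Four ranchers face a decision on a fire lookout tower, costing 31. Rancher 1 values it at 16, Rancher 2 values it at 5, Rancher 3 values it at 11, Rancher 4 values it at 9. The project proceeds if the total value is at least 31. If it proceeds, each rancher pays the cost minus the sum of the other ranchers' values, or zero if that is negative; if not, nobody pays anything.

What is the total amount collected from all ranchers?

Total value 41 ≥ cost 31, so it is built.
Rancher 1: others sum to 25; max(0, 31 - 25) = 6.
Rancher 2: others sum to 36; max(0, 31 - 36) = 0.
Rancher 3: others sum to 30; max(0, 31 - 30) = 1.
Rancher 4: others sum to 32; max(0, 31 - 32) = 0.
Total collected = 6 + 0 + 1 + 0 = 7.

7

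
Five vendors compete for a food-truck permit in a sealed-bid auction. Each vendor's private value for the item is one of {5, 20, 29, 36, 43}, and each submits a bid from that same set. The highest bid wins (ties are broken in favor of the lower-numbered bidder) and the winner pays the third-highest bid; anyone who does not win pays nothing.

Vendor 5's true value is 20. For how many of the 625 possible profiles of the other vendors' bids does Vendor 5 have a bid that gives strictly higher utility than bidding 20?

Others bid (5, 5, 5, 20): truth gives 0; bid 29 gives 15 > 0. Violating.
Others bid (5, 5, 5, 29): truth gives 0; bid 36 gives 15 > 0. Violating.
Others bid (5, 5, 5, 36): truth gives 0; bid 43 gives 15 > 0. Violating.
Others bid (5, 5, 20, 5): truth gives 0; bid 29 gives 15 > 0. Violating.
Others bid (5, 5, 5, 5): truth gives 15; no alternative beats it.
Others bid (5, 5, 5, 43): truth gives 0; no alternative beats it.
(Checking all 625 profiles: 12 have a profitable deviation, 613 do not.)

12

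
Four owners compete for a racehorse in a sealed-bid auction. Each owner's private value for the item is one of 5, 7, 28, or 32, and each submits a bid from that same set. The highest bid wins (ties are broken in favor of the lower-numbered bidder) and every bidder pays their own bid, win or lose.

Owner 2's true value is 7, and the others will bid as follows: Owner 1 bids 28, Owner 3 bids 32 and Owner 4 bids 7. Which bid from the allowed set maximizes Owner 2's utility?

5

Bid 5: loses but pays 5, utility -5.
Bid 7: loses but pays 7, utility -7.
Bid 28: loses but pays 28, utility -28.
Bid 32: wins, pays 32, utility 7 - 32 = -25.
The best choice is 5 with utility -5.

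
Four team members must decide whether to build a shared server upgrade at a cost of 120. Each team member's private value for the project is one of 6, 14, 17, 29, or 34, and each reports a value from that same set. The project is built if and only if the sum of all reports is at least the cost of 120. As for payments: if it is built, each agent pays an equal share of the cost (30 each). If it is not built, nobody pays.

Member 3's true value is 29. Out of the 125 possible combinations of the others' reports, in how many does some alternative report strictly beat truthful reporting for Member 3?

Others report (29, 29, 34): truth gives -1; report 6 gives 0 > -1. Violating.
Others report (29, 34, 29): truth gives -1; report 6 gives 0 > -1. Violating.
Others report (29, 34, 34): truth gives -1; report 6 gives 0 > -1. Violating.
Others report (34, 29, 29): truth gives -1; report 6 gives 0 > -1. Violating.
Others report (6, 6, 6): truth gives 0; no alternative beats it.
Others report (6, 6, 14): truth gives 0; no alternative beats it.
(Checking all 125 profiles: 7 have a profitable deviation, 118 do not.)

7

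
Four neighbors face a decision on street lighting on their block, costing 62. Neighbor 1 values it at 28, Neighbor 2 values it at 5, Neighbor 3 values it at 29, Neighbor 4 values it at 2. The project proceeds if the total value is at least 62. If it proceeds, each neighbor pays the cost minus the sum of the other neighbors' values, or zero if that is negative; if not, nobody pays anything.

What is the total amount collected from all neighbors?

Total value 64 ≥ cost 62, so it is built.
Neighbor 1: others sum to 36; max(0, 62 - 36) = 26.
Neighbor 2: others sum to 59; max(0, 62 - 59) = 3.
Neighbor 3: others sum to 35; max(0, 62 - 35) = 27.
Neighbor 4: others sum to 62; max(0, 62 - 62) = 0.
Total collected = 26 + 3 + 27 + 0 = 56.

56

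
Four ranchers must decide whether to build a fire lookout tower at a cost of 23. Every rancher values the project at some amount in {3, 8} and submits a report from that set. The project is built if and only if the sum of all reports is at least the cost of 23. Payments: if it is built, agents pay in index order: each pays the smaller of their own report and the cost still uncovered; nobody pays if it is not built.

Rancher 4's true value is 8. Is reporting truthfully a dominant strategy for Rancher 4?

Check each profile of the others' reports and compare truth against every alternative report.
Others report (3, 8, 8): truth gives 4, best alternative gives 0.
Others report (8, 3, 8): truth gives 4, best alternative gives 0.
Others report (8, 8, 3): truth gives 4, best alternative gives 0.
Others report (8, 8, 8): truth gives 8, best alternative gives 8.
Others report (3, 3, 3): truth gives 0, best alternative gives 0.
Others report (3, 3, 8): truth gives 0, best alternative gives 0.
(Remaining 2 profiles checked similarly; truth is weakly best in each.)
In every case the truthful report is at least as good as any alternative, so it is a dominant strategy.

Yes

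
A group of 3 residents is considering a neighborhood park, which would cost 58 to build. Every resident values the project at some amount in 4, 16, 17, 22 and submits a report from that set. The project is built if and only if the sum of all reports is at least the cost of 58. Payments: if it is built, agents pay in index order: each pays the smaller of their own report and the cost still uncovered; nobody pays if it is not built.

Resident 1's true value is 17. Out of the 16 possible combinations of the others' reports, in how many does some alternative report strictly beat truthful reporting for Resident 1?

1

Others report (22, 22): truth gives 0; report 16 gives 1 > 0. Violating.
Others report (4, 4): truth gives 0; no alternative beats it.
Others report (4, 16): truth gives 0; no alternative beats it.
(Checking all 16 profiles: 1 has a profitable deviation, 15 do not.)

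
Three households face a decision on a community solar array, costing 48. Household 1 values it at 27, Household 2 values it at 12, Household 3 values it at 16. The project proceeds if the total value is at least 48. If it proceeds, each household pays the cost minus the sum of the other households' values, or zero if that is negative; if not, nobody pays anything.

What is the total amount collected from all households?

34

Total value 55 ≥ cost 48, so it is built.
Household 1: others sum to 28; max(0, 48 - 28) = 20.
Household 2: others sum to 43; max(0, 48 - 43) = 5.
Household 3: others sum to 39; max(0, 48 - 39) = 9.
Total collected = 20 + 5 + 9 = 34.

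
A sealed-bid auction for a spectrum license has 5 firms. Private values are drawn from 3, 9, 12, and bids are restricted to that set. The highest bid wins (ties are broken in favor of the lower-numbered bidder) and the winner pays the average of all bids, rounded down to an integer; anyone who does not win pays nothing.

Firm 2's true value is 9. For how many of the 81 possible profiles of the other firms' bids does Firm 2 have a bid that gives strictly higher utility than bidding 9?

Others bid (3, 3, 3, 12): truth gives 0; bid 12 gives 3 > 0. Violating.
Others bid (3, 3, 9, 12): truth gives 0; bid 12 gives 2 > 0. Violating.
Others bid (3, 3, 12, 3): truth gives 0; bid 12 gives 3 > 0. Violating.
Others bid (3, 3, 12, 9): truth gives 0; bid 12 gives 2 > 0. Violating.
Others bid (3, 3, 3, 3): truth gives 5; no alternative beats it.
Others bid (3, 3, 3, 9): truth gives 4; no alternative beats it.
(Checking all 81 profiles: 22 have a profitable deviation, 59 do not.)

22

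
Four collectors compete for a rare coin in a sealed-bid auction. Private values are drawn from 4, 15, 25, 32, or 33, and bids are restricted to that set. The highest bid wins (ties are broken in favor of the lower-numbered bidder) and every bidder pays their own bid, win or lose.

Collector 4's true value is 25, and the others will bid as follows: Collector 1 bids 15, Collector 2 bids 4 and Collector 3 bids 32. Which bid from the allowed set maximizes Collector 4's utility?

4

Bid 4: loses but pays 4, utility -4.
Bid 15: loses but pays 15, utility -15.
Bid 25: loses but pays 25, utility -25.
Bid 32: loses but pays 32, utility -32.
Bid 33: wins, pays 33, utility 25 - 33 = -8.
The best choice is 4 with utility -4.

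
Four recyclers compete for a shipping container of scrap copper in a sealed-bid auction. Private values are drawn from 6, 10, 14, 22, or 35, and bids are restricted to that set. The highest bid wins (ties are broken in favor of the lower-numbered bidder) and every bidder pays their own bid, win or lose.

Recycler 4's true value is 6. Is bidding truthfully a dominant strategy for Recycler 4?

No

Consider the case where Recycler 1 bids 6, Recycler 2 bids 6 and Recycler 3 bids 6.
Truthful bid 6: loses but pays 6, utility -6.
Bid 10 instead: wins, pays 10, utility 6 - 10 = -4.
Since -4 > -6, bidding 10 is strictly better here, so truthful bidding is not dominant.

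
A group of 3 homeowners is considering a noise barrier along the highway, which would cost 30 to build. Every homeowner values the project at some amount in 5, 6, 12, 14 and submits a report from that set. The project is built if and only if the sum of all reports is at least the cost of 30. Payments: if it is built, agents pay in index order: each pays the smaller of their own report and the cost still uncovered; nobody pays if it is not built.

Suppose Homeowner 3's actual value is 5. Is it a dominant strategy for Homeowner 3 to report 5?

Yes

Check each profile of the others' reports and compare truth against every alternative report.
Others report (12, 12): truth gives 0, best alternative gives -1.
Others report (14, 14): truth gives 3, best alternative gives 3.
Others report (12, 14): truth gives 1, best alternative gives 1.
Others report (14, 12): truth gives 1, best alternative gives 1.
Others report (5, 5): truth gives 0, best alternative gives 0.
Others report (5, 6): truth gives 0, best alternative gives 0.
(Remaining 10 profiles checked similarly; truth is weakly best in each.)
In every case the truthful report is at least as good as any alternative, so it is a dominant strategy.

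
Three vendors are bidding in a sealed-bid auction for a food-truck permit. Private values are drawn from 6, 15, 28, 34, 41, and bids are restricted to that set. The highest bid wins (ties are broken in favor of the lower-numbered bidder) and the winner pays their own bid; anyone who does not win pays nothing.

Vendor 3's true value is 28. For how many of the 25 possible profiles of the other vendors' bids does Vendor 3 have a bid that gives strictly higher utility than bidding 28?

1

Others bid (6, 6): truth gives 0; bid 15 gives 13 > 0. Violating.
Others bid (6, 15): truth gives 0; no alternative beats it.
Others bid (6, 28): truth gives 0; no alternative beats it.
(Checking all 25 profiles: 1 has a profitable deviation, 24 do not.)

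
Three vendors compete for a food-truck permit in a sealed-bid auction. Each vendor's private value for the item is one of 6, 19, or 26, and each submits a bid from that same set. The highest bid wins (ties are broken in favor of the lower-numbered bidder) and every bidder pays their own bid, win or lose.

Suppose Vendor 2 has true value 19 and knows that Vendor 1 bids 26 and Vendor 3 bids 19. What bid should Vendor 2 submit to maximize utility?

Bid 6: loses but pays 6, utility -6.
Bid 19: loses but pays 19, utility -19.
Bid 26: loses but pays 26, utility -26.
The best choice is 6 with utility -6.

6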